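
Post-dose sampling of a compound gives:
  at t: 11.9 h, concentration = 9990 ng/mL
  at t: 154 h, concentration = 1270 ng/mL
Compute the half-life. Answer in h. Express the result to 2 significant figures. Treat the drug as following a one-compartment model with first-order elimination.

48 h

k = ln(C₁/C₂) / (t₂ − t₁) = ln(9990/1270) / (154 − 11.9)
  = 2.063 / 142.1 = 0.01452 h⁻¹
t½ = ln2 / k = 0.693147 / 0.01452 = 47.74 h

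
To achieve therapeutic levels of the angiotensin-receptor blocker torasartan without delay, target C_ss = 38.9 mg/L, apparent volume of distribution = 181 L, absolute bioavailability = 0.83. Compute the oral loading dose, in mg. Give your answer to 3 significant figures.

8480 mg

LD = Css × Vd / F = 38.9 × 181 / 0.83 = 8483 mg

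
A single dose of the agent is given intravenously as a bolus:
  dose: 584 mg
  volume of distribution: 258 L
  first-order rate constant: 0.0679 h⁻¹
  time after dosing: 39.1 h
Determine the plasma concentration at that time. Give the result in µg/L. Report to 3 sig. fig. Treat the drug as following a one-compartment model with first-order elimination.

159 µg/L

C₀ = Dose / Vd = 584.0 / 258 = 2.264 mg/L
C = C₀ · e^(−k·t) = 2.264 × e^(−0.06790 × 39.1)
  = 2.264 × 0.07031 = 0.1592 mg/L
Convert: 0.1592 mg/L × 1000 = 159.2 µg/L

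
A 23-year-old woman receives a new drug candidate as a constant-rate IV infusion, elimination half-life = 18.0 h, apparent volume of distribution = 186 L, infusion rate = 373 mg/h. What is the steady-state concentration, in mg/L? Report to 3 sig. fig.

52.1 mg/L

k = ln2 / t½ = 0.693147 / 18.0 = 0.03851 h⁻¹
CL = k × Vd = 0.03851 × 186 = 7.163 L/h
At steady state Css = R₀ / CL = 373 / 7.163 = 52.07 mg/L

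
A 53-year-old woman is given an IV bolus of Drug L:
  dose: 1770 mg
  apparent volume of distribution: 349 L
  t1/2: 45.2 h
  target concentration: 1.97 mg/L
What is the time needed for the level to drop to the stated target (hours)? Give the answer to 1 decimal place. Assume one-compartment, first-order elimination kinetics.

61.7 h

C₀ = Dose / Vd = 1770 / 349 = 5.072 mg/L
k = ln2 / t½ = 0.693147 / 45.2 = 0.01534 h⁻¹
t = ln(C₀ / C) / k = ln(5.072 / 1.97) / 0.01534
  = ln(2.575) / 0.01534 = 0.9458 / 0.01534 = 61.66 h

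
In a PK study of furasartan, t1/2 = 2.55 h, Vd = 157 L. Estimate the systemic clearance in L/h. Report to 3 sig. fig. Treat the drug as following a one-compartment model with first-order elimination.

k = ln2 / t½ = 0.693147 / 2.55 = 0.2718 h⁻¹
CL = k × Vd = 0.2718 × 157 = 42.67 L/h

42.7 L/h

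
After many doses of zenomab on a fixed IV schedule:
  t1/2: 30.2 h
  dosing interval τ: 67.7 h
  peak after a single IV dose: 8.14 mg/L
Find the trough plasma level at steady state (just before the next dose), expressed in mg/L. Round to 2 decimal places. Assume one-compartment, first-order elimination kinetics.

k = ln2 / t½ = 0.693147 / 30.2 = 0.02295 h⁻¹
e^(−kτ) = e^(−0.02295 × 67.7) = 0.2115
Accumulation ratio R = 1 / (1 − e^(−kτ)) = 1 / (1 − 0.2115) = 1.268
Steady-state trough = C₀ × R × e^(−kτ) = 8.14 × 1.268 × 0.2115 = 2.183 mg/L

2.18 mg/L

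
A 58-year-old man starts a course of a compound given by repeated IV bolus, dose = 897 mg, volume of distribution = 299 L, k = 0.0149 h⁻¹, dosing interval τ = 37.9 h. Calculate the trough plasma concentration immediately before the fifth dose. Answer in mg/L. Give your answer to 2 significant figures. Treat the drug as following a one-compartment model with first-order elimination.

C₀ per dose = Dose / Vd = 897 / 299 = 3.000 mg/L
Fraction remaining after one interval: r = e^(−kτ) = e^(−0.01490 × 37.9) = 0.5685
Before dose 5, 4 doses have been given (aged 1τ, 2τ, 3τ, 4τ).
C_trough = C₀ × (r + r² + … + r^4) = C₀ × r(1−r^4)/(1−r)
        = 3.000 × 0.5685 × (1 − 0.1045) / (1 − 0.5685) = 3.539 mg/L

3.5 mg/L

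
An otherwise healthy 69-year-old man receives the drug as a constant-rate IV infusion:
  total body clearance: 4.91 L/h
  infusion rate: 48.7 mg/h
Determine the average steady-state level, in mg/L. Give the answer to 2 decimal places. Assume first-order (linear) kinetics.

At steady state Css = R₀ / CL = 48.7 / 4.910 = 9.919 mg/L

9.92 mg/L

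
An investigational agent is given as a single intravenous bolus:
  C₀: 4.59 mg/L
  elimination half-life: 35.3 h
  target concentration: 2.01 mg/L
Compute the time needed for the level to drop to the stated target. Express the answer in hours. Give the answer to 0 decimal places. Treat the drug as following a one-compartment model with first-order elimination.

42 h

k = ln2 / t½ = 0.693147 / 35.3 = 0.01964 h⁻¹
t = ln(C₀ / C) / k = ln(4.590 / 2.01) / 0.01964
  = ln(2.284) / 0.01964 = 0.8259 / 0.01964 = 42.05 h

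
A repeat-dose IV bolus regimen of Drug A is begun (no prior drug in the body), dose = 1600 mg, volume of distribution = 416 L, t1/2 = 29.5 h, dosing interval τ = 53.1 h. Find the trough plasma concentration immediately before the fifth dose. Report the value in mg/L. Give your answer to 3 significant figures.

C₀ per dose = Dose / Vd = 1600 / 416 = 3.846 mg/L
k = ln2 / t½ = 0.693147 / 29.5 = 0.02350 h⁻¹
Fraction remaining after one interval: r = e^(−kτ) = e^(−0.02350 × 53.1) = 0.2871
Before dose 5, 4 doses have been given (aged 1τ, 2τ, 3τ, 4τ).
C_trough = C₀ × (r + r² + … + r^4) = C₀ × r(1−r^4)/(1−r)
        = 3.846 × 0.2871 × (1 − 0.006794) / (1 − 0.2871) = 1.538 mg/L

1.54 mg/L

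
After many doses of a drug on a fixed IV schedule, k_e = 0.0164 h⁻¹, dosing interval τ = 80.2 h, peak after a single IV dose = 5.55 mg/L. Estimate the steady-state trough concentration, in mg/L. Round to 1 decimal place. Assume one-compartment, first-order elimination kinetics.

e^(−kτ) = e^(−0.01640 × 80.2) = 0.2684
Accumulation ratio R = 1 / (1 − e^(−kτ)) = 1 / (1 − 0.2684) = 1.367
Steady-state trough = C₀ × R × e^(−kτ) = 5.55 × 1.367 × 0.2684 = 2.036 mg/L

2.0 mg/L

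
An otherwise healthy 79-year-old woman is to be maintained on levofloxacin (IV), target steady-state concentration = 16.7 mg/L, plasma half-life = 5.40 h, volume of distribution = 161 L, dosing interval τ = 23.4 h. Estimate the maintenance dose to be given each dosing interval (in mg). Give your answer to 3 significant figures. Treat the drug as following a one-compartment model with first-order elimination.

8080 mg

k = ln2 / t½ = 0.693147 / 5.40 = 0.1284 h⁻¹
CL = k × Vd = 0.1284 × 161 = 20.67 L/h
At steady state, Dose/τ = Css × CL.
Dose = Css × CL × τ = 16.7 × 20.67 × 23.4 = 8077 mg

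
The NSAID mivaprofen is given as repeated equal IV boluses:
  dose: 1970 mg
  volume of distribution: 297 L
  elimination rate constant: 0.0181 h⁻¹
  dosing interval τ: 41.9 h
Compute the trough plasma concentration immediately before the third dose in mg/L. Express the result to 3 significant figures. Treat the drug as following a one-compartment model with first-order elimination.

4.56 mg/L

C₀ per dose = Dose / Vd = 1970 / 297 = 6.633 mg/L
Fraction remaining after one interval: r = e^(−kτ) = e^(−0.01810 × 41.9) = 0.4684
Before dose 3, 2 doses have been given (aged 1τ, 2τ).
C_trough = C₀ × (r + r²) = 6.633 × (0.4684 + 0.2194) = 4.562 mg/L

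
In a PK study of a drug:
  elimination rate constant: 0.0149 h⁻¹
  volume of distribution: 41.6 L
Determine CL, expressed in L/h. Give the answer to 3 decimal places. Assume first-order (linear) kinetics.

0.620 L/h

CL = k × Vd = 0.0149 × 41.6 = 0.6198 L/h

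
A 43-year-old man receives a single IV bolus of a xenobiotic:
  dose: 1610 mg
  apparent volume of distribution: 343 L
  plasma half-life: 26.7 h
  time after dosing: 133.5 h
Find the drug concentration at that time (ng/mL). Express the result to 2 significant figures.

150 ng/mL

C₀ = Dose / Vd = 1610 / 343 = 4.694 mg/L
k = ln2 / t½ = 0.693147 / 26.7 = 0.02596 h⁻¹
t / t½ = 133.5 / 26.7 = 5 half-lives
C = C₀ × (1/2)^5 = 4.694 × 0.03125 = 0.1467 mg/L
Convert: 0.1467 mg/L × 1000 = 146.7 ng/mL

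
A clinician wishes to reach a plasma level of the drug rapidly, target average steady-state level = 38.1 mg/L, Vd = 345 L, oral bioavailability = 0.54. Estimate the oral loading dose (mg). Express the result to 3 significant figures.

LD = Css × Vd / F = 38.1 × 345 / 0.54 = 24340 mg

24300 mg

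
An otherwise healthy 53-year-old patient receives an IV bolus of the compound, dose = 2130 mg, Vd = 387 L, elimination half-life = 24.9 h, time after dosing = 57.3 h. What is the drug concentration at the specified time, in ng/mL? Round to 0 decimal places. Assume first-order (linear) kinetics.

C₀ = Dose / Vd = 2130 / 387 = 5.504 mg/L
k = ln2 / t½ = 0.693147 / 24.9 = 0.02784 h⁻¹
C = C₀ · e^(−k·t) = 5.504 × e^(−0.02784 × 57.3)
  = 5.504 × 0.2029 = 1.117 mg/L
Convert: 1.117 mg/L × 1000 = 1117 ng/mL

1117 ng/mL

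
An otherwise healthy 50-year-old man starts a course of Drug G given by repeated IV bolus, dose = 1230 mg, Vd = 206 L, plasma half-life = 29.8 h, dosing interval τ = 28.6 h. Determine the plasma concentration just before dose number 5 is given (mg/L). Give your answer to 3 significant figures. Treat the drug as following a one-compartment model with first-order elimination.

5.88 mg/L

C₀ per dose = Dose / Vd = 1230 / 206 = 5.971 mg/L
k = ln2 / t½ = 0.693147 / 29.8 = 0.02326 h⁻¹
Fraction remaining after one interval: r = e^(−kτ) = e^(−0.02326 × 28.6) = 0.5142
Before dose 5, 4 doses have been given (aged 1τ, 2τ, 3τ, 4τ).
C_trough = C₀ × (r + r² + … + r^4) = C₀ × r(1−r^4)/(1−r)
        = 5.971 × 0.5142 × (1 − 0.06991) / (1 − 0.5142) = 5.878 mg/L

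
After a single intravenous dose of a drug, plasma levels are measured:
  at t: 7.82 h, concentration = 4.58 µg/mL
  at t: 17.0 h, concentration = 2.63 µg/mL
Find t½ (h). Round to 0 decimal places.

11 h

k = ln(C₁/C₂) / (t₂ − t₁) = ln(4.58/2.63) / (17.0 − 7.82)
  = 0.5547 / 9.180 = 0.06042 h⁻¹
t½ = ln2 / k = 0.693147 / 0.06042 = 11.47 h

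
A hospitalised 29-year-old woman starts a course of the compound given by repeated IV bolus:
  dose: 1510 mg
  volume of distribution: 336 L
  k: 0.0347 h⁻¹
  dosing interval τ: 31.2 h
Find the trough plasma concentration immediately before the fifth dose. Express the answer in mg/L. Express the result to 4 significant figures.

C₀ per dose = Dose / Vd = 1510 / 336 = 4.494 mg/L
Fraction remaining after one interval: r = e^(−kτ) = e^(−0.03470 × 31.2) = 0.3387
Before dose 5, 4 doses have been given (aged 1τ, 2τ, 3τ, 4τ).
C_trough = C₀ × (r + r² + … + r^4) = C₀ × r(1−r^4)/(1−r)
        = 4.494 × 0.3387 × (1 − 0.01316) / (1 − 0.3387) = 2.271 mg/L

2.271 mg/L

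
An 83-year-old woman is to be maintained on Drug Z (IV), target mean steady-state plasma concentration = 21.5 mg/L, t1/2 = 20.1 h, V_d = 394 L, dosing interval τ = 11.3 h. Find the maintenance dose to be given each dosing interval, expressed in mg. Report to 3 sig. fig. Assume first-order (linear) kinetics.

k = ln2 / t½ = 0.693147 / 20.1 = 0.03448 h⁻¹
CL = k × Vd = 0.03448 × 394 = 13.59 L/h
At steady state, Dose/τ = Css × CL.
Dose = Css × CL × τ = 21.5 × 13.59 × 11.3 = 3302 mg

3300 mg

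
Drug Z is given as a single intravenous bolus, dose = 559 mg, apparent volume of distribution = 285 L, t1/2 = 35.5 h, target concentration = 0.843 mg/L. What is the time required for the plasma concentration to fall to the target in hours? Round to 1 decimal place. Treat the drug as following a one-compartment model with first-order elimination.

43.2 h

C₀ = Dose / Vd = 559.0 / 285 = 1.961 mg/L
k = ln2 / t½ = 0.693147 / 35.5 = 0.01953 h⁻¹
t = ln(C₀ / C) / k = ln(1.961 / 0.843) / 0.01953
  = ln(2.326) / 0.01953 = 0.8442 / 0.01953 = 43.23 h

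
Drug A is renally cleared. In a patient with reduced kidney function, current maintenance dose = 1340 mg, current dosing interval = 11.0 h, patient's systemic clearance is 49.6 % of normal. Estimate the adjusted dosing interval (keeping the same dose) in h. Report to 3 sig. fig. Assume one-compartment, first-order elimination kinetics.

22.2 h

To keep the same average steady-state level, dosing rate must scale with clearance.
CL ratio = 49.6 / 100 = 0.4960
New interval (same dose) = 11.0 / 0.4960 = 22.18 h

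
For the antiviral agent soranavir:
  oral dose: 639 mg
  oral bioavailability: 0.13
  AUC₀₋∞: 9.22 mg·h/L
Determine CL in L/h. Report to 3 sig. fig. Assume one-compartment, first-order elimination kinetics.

9.01 L/h

CL = F·Dose / AUC = 0.13 × 639 / 9.22 = 9.010 L/h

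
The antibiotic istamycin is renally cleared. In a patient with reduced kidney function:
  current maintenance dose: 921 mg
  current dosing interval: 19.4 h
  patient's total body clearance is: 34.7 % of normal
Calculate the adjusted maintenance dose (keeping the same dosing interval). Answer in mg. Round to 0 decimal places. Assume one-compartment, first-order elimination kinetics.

320 mg

To keep the same average steady-state level, dosing rate must scale with clearance.
CL ratio = 34.7 / 100 = 0.3470
New dose (same interval) = 921 × 0.3470 = 319.6 mg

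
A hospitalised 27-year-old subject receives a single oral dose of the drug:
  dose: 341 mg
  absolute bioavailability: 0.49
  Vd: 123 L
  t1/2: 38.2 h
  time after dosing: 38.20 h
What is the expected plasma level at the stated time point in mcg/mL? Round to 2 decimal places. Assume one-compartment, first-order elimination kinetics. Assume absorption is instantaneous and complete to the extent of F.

0.68 mcg/mL

Amount reaching circulation = F × Dose = 0.49 × 341.0 = 167.1 mg
C₀ = F·Dose / Vd = 167.1 / 123 = 1.359 mg/L
k = ln2 / t½ = 0.693147 / 38.2 = 0.01815 h⁻¹
t / t½ = 38.20 / 38.2 = 1 half-lives
C = C₀ × (1/2)^1 = 1.359 × 0.5000 = 0.6795 mg/L
(0.6795 mg/L = 0.6795 mcg/mL)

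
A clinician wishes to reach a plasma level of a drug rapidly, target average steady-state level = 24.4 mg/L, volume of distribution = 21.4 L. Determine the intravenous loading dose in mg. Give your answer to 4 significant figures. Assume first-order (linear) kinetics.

LD = Css × Vd = 24.4 × 21.4 = 522.2 mg

522.2 mg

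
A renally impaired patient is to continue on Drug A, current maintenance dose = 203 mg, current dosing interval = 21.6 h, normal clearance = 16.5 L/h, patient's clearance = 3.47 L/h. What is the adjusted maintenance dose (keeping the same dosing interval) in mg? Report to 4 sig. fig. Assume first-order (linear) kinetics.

To keep the same average steady-state level, dosing rate must scale with clearance.
CL ratio = 3.47 / 16.5 = 0.2103
New dose (same interval) = 203 × 0.2103 = 42.69 mg

42.69 mg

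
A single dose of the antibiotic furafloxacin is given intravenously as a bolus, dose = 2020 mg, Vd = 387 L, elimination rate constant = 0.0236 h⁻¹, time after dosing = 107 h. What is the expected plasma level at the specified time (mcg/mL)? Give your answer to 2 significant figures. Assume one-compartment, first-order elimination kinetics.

0.42 mcg/mL

C₀ = Dose / Vd = 2020 / 387 = 5.220 mg/L
C = C₀ · e^(−k·t) = 5.220 × e^(−0.02360 × 107)
  = 5.220 × 0.08004 = 0.4178 mg/L
(0.4178 mg/L = 0.4178 mcg/mL)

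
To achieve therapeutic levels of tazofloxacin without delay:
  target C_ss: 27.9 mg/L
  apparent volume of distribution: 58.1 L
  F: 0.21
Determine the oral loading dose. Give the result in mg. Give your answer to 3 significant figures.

7720 mg

LD = Css × Vd / F = 27.9 × 58.1 / 0.21 = 7719 mg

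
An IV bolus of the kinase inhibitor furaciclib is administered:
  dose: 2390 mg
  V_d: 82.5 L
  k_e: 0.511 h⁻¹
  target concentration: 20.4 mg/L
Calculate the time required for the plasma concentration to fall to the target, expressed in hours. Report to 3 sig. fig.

C₀ = Dose / Vd = 2390 / 82.5 = 28.97 mg/L
t = ln(C₀ / C) / k = ln(28.97 / 20.4) / 0.5110
  = ln(1.420) / 0.5110 = 0.3507 / 0.5110 = 0.6863 h

0.686 h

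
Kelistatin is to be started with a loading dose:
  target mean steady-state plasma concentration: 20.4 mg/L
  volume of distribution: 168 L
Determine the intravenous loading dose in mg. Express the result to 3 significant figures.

3430 mg

LD = Css × Vd = 20.4 × 168 = 3427 mg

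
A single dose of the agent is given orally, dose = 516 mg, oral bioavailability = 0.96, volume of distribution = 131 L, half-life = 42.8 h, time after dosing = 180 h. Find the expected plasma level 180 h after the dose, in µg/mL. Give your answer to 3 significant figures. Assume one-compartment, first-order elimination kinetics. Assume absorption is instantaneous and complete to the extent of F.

Amount reaching circulation = F × Dose = 0.96 × 516.0 = 495.4 mg
C₀ = F·Dose / Vd = 495.4 / 131 = 3.782 mg/L
k = ln2 / t½ = 0.693147 / 42.8 = 0.01620 h⁻¹
C = C₀ · e^(−k·t) = 3.782 × e^(−0.01620 × 180)
  = 3.782 × 0.05415 = 0.2048 mg/L
(0.2048 mg/L = 0.2048 µg/mL)

0.205 µg/mL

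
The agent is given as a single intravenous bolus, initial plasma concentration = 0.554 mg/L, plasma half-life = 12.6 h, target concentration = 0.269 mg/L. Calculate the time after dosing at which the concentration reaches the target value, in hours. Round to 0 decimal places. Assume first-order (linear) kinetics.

13 h

k = ln2 / t½ = 0.693147 / 12.6 = 0.05501 h⁻¹
t = ln(C₀ / C) / k = ln(0.5540 / 0.269) / 0.05501
  = ln(2.059) / 0.05501 = 0.7222 / 0.05501 = 13.13 h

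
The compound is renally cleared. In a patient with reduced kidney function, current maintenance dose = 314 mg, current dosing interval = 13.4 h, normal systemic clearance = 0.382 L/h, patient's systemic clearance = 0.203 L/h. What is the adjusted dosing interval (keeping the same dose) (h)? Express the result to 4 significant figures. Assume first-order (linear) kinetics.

To keep the same average steady-state level, dosing rate must scale with clearance.
CL ratio = 0.203 / 0.382 = 0.5314
New interval (same dose) = 13.4 / 0.5314 = 25.22 h

25.22 h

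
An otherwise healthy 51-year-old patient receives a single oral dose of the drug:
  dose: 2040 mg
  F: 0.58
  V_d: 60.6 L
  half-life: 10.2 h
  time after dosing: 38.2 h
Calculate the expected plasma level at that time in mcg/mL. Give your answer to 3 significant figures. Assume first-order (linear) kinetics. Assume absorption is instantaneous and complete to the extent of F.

Amount reaching circulation = F × Dose = 0.58 × 2040 = 1183 mg
C₀ = F·Dose / Vd = 1183 / 60.6 = 19.52 mg/L
k = ln2 / t½ = 0.693147 / 10.2 = 0.06796 h⁻¹
C = C₀ · e^(−k·t) = 19.52 × e^(−0.06796 × 38.2)
  = 19.52 × 0.07457 = 1.456 mg/L
(1.456 mg/L = 1.456 mcg/mL)

1.46 mcg/mL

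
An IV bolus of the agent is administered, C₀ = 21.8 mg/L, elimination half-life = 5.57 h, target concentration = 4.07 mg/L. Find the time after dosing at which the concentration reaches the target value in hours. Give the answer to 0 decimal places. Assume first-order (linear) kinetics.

13 h

k = ln2 / t½ = 0.693147 / 5.57 = 0.1244 h⁻¹
t = ln(C₀ / C) / k = ln(21.80 / 4.07) / 0.1244
  = ln(5.356) / 0.1244 = 1.678 / 0.1244 = 13.49 h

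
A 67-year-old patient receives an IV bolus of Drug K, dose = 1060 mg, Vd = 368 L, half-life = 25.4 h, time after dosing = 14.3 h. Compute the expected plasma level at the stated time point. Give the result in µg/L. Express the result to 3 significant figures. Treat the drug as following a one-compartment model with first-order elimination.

1950 µg/L

C₀ = Dose / Vd = 1060 / 368 = 2.880 mg/L
k = ln2 / t½ = 0.693147 / 25.4 = 0.02729 h⁻¹
C = C₀ · e^(−k·t) = 2.880 × e^(−0.02729 × 14.3)
  = 2.880 × 0.6769 = 1.949 mg/L
Convert: 1.949 mg/L × 1000 = 1949 µg/L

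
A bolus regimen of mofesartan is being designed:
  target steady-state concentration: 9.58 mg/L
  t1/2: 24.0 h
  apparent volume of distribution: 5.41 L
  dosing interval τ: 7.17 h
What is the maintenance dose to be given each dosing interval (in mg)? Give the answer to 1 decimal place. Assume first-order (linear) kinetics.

k = ln2 / t½ = 0.693147 / 24.0 = 0.02888 h⁻¹
CL = k × Vd = 0.02888 × 5.41 = 0.1562 L/h
At steady state, Dose/τ = Css × CL.
Dose = Css × CL × τ = 9.58 × 0.1562 × 7.17 = 10.73 mg

10.7 mg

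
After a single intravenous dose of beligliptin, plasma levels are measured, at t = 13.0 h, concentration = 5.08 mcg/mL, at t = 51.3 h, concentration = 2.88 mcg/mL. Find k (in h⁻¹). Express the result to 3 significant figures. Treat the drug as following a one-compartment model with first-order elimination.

k = ln(C₁/C₂) / (t₂ − t₁) = ln(5.08/2.88) / (51.3 − 13.0)
  = 0.5675 / 38.30 = 0.01482 h⁻¹

0.0148 h⁻¹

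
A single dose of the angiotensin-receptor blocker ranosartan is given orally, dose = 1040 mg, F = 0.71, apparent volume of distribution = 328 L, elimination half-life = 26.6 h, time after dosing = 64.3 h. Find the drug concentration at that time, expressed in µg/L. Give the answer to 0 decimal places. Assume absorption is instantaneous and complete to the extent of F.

421 µg/L

Amount reaching circulation = F × Dose = 0.71 × 1040 = 738.4 mg
C₀ = F·Dose / Vd = 738.4 / 328 = 2.251 mg/L
k = ln2 / t½ = 0.693147 / 26.6 = 0.02606 h⁻¹
C = C₀ · e^(−k·t) = 2.251 × e^(−0.02606 × 64.3)
  = 2.251 × 0.1872 = 0.4214 mg/L
Convert: 0.4214 mg/L × 1000 = 421.4 µg/L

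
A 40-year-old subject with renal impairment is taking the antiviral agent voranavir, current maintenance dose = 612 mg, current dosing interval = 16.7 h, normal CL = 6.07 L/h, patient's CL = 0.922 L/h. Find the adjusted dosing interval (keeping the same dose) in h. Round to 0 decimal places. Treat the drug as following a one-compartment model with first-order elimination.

110 h

To keep the same average steady-state level, dosing rate must scale with clearance.
CL ratio = 0.922 / 6.07 = 0.1519
New interval (same dose) = 16.7 / 0.1519 = 109.9 h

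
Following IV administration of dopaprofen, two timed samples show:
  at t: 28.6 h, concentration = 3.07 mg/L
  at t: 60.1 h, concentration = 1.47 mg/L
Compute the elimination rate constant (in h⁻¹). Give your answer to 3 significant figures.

0.0234 h⁻¹

k = ln(C₁/C₂) / (t₂ − t₁) = ln(3.07/1.47) / (60.1 − 28.6)
  = 0.7364 / 31.50 = 0.02338 h⁻¹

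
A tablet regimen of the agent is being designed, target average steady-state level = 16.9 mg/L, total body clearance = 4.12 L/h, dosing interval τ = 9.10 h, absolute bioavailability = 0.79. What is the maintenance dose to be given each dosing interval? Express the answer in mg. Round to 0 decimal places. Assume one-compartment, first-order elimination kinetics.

At steady state, F × (Dose/τ) = Css × CL.
Dose = Css × CL × τ / F = 16.9 × 4.120 × 9.10 / 0.79 = 802.0 mg

802 mg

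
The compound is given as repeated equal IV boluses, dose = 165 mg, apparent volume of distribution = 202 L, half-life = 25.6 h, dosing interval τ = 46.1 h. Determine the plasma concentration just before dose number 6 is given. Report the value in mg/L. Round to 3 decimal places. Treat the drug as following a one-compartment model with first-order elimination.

C₀ per dose = Dose / Vd = 165 / 202 = 0.8168 mg/L
k = ln2 / t½ = 0.693147 / 25.6 = 0.02708 h⁻¹
Fraction remaining after one interval: r = e^(−kτ) = e^(−0.02708 × 46.1) = 0.2870
Before dose 6, 5 doses have been given (aged 1τ, 2τ, 3τ, 4τ, 5τ).
C_trough = C₀ × (r + r² + … + r^5) = C₀ × r(1−r^5)/(1−r)
        = 0.8168 × 0.2870 × (1 − 0.001947) / (1 − 0.2870) = 0.3281 mg/L

0.328 mg/L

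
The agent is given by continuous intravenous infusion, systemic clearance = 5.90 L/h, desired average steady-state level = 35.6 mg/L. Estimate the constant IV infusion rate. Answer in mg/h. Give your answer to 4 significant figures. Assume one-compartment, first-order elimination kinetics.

210.0 mg/h

At steady state, infusion rate R₀ = Css × CL = 35.6 × 5.900 = 210.0 mg/h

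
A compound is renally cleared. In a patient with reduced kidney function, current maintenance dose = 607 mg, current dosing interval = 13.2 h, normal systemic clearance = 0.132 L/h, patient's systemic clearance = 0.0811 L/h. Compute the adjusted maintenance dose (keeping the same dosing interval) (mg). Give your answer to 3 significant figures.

373 mg

To keep the same average steady-state level, dosing rate must scale with clearance.
CL ratio = 0.0811 / 0.132 = 0.6144
New dose (same interval) = 607 × 0.6144 = 372.9 mg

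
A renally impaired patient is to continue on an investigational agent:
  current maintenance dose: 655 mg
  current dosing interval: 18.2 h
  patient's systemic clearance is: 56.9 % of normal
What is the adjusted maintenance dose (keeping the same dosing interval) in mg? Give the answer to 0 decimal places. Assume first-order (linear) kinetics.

To keep the same average steady-state level, dosing rate must scale with clearance.
CL ratio = 56.9 / 100 = 0.5690
New dose (same interval) = 655 × 0.5690 = 372.7 mg

373 mg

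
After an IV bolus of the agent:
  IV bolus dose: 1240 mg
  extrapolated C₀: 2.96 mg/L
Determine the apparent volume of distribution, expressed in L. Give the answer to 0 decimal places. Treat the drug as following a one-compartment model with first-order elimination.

419 L

Vd = Dose / C₀ = 1240 / 2.96 = 418.9 L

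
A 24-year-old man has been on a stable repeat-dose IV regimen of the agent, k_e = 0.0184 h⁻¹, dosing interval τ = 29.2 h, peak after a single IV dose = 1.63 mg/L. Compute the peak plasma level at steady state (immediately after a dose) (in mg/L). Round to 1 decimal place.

3.9 mg/L

e^(−kτ) = e^(−0.01840 × 29.2) = 0.5843
Accumulation ratio R = 1 / (1 − e^(−kτ)) = 1 / (1 − 0.5843) = 2.406
Steady-state peak = C₀ × R = 1.63 × 2.406 = 3.922 mg/L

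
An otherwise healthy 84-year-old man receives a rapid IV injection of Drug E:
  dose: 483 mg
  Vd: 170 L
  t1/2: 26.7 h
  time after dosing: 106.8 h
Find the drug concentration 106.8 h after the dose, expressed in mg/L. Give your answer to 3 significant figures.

C₀ = Dose / Vd = 483.0 / 170 = 2.841 mg/L
k = ln2 / t½ = 0.693147 / 26.7 = 0.02596 h⁻¹
t / t½ = 106.8 / 26.7 = 4 half-lives
C = C₀ × (1/2)^4 = 2.841 × 0.06250 = 0.1776 mg/L

0.178 mg/L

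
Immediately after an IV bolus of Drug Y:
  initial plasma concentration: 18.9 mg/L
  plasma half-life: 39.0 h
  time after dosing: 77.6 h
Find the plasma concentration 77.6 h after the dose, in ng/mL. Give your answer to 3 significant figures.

k = ln2 / t½ = 0.693147 / 39.0 = 0.01777 h⁻¹
C = C₀ · e^(−k·t) = 18.90 × e^(−0.01777 × 77.6)
  = 18.90 × 0.2518 = 4.759 mg/L
Convert: 4.759 mg/L × 1000 = 4759 ng/mL

4760 ng/mL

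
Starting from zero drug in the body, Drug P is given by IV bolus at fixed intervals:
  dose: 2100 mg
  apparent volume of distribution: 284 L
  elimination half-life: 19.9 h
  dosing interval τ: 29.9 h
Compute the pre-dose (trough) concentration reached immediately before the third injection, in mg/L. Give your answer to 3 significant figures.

3.53 mg/L

C₀ per dose = Dose / Vd = 2100 / 284 = 7.394 mg/L
k = ln2 / t½ = 0.693147 / 19.9 = 0.03483 h⁻¹
Fraction remaining after one interval: r = e^(−kτ) = e^(−0.03483 × 29.9) = 0.3530
Before dose 3, 2 doses have been given (aged 1τ, 2τ).
C_trough = C₀ × (r + r²) = 7.394 × (0.3530 + 0.1246) = 3.531 mg/L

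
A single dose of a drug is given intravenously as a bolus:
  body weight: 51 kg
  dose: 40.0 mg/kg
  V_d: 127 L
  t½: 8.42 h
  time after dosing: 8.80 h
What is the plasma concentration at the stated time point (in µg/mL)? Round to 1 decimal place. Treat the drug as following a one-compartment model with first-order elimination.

Total dose = 40.0 × 51 = 2040 mg
C₀ = Dose / Vd = 2040 / 127 = 16.06 mg/L
k = ln2 / t½ = 0.693147 / 8.42 = 0.08232 h⁻¹
C = C₀ · e^(−k·t) = 16.06 × e^(−0.08232 × 8.80)
  = 16.06 × 0.4846 = 7.783 mg/L
(7.783 mg/L = 7.783 µg/mL)

7.8 µg/mL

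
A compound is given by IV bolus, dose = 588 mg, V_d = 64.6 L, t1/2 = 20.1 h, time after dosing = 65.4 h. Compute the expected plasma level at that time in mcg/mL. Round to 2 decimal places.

0.95 mcg/mL

C₀ = Dose / Vd = 588.0 / 64.6 = 9.102 mg/L
k = ln2 / t½ = 0.693147 / 20.1 = 0.03448 h⁻¹
C = C₀ · e^(−k·t) = 9.102 × e^(−0.03448 × 65.4)
  = 9.102 × 0.1049 = 0.9548 mg/L
(0.9548 mg/L = 0.9548 mcg/mL)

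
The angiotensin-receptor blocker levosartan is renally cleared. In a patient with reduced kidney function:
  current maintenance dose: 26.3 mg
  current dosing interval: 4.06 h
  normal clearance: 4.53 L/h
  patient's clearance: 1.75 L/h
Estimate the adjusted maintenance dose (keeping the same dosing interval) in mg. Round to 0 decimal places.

10 mg

To keep the same average steady-state level, dosing rate must scale with clearance.
CL ratio = 1.75 / 4.53 = 0.3863
New dose (same interval) = 26.3 × 0.3863 = 10.16 mg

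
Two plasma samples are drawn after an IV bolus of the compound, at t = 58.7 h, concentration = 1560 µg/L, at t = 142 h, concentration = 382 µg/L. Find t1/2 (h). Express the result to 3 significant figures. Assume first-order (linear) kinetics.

k = ln(C₁/C₂) / (t₂ − t₁) = ln(1560/382) / (142 − 58.7)
  = 1.407 / 83.30 = 0.01689 h⁻¹
t½ = ln2 / k = 0.693147 / 0.01689 = 41.04 h

41.0 h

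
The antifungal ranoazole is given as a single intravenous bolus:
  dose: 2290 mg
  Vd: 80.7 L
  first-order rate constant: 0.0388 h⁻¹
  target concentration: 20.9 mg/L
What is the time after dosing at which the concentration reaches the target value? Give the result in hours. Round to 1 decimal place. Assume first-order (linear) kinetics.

C₀ = Dose / Vd = 2290 / 80.7 = 28.38 mg/L
t = ln(C₀ / C) / k = ln(28.38 / 20.9) / 0.03880
  = ln(1.358) / 0.03880 = 0.3060 / 0.03880 = 7.887 h

7.9 h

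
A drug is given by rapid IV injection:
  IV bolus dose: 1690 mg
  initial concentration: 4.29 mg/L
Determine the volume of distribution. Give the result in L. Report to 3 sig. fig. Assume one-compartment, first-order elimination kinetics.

394 L

Vd = Dose / C₀ = 1690 / 4.29 = 393.9 L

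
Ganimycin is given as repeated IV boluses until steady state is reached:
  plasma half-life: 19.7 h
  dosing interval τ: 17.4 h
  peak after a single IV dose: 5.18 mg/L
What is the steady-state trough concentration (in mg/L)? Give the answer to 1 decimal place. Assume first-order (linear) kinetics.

k = ln2 / t½ = 0.693147 / 19.7 = 0.03519 h⁻¹
e^(−kτ) = e^(−0.03519 × 17.4) = 0.5421
Accumulation ratio R = 1 / (1 − e^(−kτ)) = 1 / (1 − 0.5421) = 2.184
Steady-state trough = C₀ × R × e^(−kτ) = 5.18 × 2.184 × 0.5421 = 6.133 mg/L

6.1 mg/L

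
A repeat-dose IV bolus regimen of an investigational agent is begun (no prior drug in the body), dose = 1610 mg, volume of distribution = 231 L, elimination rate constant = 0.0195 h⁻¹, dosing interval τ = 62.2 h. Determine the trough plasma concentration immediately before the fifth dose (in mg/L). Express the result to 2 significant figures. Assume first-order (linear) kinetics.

2.9 mg/L

C₀ per dose = Dose / Vd = 1610 / 231 = 6.970 mg/L
Fraction remaining after one interval: r = e^(−kτ) = e^(−0.01950 × 62.2) = 0.2973
Before dose 5, 4 doses have been given (aged 1τ, 2τ, 3τ, 4τ).
C_trough = C₀ × (r + r² + … + r^4) = C₀ × r(1−r^4)/(1−r)
        = 6.970 × 0.2973 × (1 − 0.007812) / (1 − 0.2973) = 2.926 mg/L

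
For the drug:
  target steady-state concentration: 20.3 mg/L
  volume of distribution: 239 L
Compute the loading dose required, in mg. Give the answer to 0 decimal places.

4852 mg

LD = Css × Vd = 20.3 × 239 = 4852 mg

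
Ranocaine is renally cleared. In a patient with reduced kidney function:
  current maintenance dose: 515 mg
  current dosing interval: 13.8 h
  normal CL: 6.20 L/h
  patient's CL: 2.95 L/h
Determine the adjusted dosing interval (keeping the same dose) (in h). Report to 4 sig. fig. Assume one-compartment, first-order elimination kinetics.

29.00 h

To keep the same average steady-state level, dosing rate must scale with clearance.
CL ratio = 2.95 / 6.20 = 0.4758
New interval (same dose) = 13.8 / 0.4758 = 29.00 h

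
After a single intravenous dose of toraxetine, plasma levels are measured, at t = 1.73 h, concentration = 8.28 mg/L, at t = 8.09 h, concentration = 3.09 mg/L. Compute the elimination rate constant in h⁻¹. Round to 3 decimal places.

0.155 h⁻¹

k = ln(C₁/C₂) / (t₂ − t₁) = ln(8.28/3.09) / (8.09 − 1.73)
  = 0.9857 / 6.360 = 0.1550 h⁻¹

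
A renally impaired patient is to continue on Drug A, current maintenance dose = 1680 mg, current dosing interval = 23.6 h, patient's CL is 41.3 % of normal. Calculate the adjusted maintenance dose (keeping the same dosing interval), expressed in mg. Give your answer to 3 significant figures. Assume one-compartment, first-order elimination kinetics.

To keep the same average steady-state level, dosing rate must scale with clearance.
CL ratio = 41.3 / 100 = 0.4130
New dose (same interval) = 1680 × 0.4130 = 693.8 mg

694 mg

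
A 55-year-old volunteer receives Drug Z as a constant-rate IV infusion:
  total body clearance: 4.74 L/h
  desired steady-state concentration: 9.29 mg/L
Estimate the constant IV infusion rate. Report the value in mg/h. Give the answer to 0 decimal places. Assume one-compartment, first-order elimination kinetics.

44 mg/h

At steady state, infusion rate R₀ = Css × CL = 9.29 × 4.740 = 44.03 mg/h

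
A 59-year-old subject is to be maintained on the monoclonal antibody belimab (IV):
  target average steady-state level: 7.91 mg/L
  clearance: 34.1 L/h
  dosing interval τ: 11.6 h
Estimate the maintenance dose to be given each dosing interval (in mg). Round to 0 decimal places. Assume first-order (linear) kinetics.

3129 mg

At steady state, Dose/τ = Css × CL.
Dose = Css × CL × τ = 7.91 × 34.10 × 11.6 = 3129 mg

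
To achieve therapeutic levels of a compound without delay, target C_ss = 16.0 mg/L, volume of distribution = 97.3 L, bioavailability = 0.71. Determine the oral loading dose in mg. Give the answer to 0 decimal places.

LD = Css × Vd / F = 16.0 × 97.3 / 0.71 = 2193 mg

2193 mg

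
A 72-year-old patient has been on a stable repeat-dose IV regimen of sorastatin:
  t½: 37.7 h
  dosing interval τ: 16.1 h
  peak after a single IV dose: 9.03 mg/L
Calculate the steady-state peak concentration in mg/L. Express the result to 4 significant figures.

35.24 mg/L

k = ln2 / t½ = 0.693147 / 37.7 = 0.01839 h⁻¹
e^(−kτ) = e^(−0.01839 × 16.1) = 0.7437
Accumulation ratio R = 1 / (1 − e^(−kτ)) = 1 / (1 − 0.7437) = 3.902
Steady-state peak = C₀ × R = 9.03 × 3.902 = 35.24 mg/L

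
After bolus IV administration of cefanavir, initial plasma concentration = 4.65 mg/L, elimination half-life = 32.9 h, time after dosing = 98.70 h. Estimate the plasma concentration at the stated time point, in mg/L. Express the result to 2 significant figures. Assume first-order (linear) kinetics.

k = ln2 / t½ = 0.693147 / 32.9 = 0.02107 h⁻¹
t / t½ = 98.70 / 32.9 = 3 half-lives
C = C₀ × (1/2)^3 = 4.650 × 0.1250 = 0.5813 mg/L

0.58 mg/L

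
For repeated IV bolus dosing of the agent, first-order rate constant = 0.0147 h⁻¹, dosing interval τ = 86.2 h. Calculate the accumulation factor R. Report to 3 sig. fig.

1.39

e^(−kτ) = e^(−0.01470 × 86.2) = 0.2816
Accumulation ratio R = 1 / (1 − e^(−kτ)) = 1 / (1 − 0.2816) = 1.392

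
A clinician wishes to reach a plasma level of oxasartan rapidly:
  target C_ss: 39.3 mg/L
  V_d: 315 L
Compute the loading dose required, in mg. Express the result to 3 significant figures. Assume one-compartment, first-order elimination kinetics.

12400 mg

LD = Css × Vd = 39.3 × 315 = 12380 mg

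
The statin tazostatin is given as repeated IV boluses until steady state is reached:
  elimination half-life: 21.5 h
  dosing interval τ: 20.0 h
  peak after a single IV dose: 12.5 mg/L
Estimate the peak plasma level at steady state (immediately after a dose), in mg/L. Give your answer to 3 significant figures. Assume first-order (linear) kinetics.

26.3 mg/L

k = ln2 / t½ = 0.693147 / 21.5 = 0.03224 h⁻¹
e^(−kτ) = e^(−0.03224 × 20.0) = 0.5248
Accumulation ratio R = 1 / (1 − e^(−kτ)) = 1 / (1 − 0.5248) = 2.104
Steady-state peak = C₀ × R = 12.5 × 2.104 = 26.30 mg/L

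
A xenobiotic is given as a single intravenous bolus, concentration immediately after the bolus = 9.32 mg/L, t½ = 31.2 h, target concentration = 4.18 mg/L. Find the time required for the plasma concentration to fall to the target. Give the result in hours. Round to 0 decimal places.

k = ln2 / t½ = 0.693147 / 31.2 = 0.02222 h⁻¹
t = ln(C₀ / C) / k = ln(9.320 / 4.18) / 0.02222
  = ln(2.230) / 0.02222 = 0.8020 / 0.02222 = 36.09 h

36 h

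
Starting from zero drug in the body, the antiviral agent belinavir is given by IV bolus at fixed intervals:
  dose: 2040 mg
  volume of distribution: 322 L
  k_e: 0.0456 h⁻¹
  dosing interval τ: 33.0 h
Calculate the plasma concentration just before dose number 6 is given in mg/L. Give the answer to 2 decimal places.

C₀ per dose = Dose / Vd = 2040 / 322 = 6.335 mg/L
Fraction remaining after one interval: r = e^(−kτ) = e^(−0.04560 × 33.0) = 0.2221
Before dose 6, 5 doses have been given (aged 1τ, 2τ, 3τ, 4τ, 5τ).
C_trough = C₀ × (r + r² + … + r^5) = C₀ × r(1−r^5)/(1−r)
        = 6.335 × 0.2221 × (1 − 0.0005404) / (1 − 0.2221) = 1.808 mg/L

1.81 mg/L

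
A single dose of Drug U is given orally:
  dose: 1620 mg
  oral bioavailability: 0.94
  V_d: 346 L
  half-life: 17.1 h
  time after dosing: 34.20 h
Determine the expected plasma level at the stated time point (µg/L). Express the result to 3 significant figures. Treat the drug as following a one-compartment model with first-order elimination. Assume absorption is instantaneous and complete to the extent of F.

Amount reaching circulation = F × Dose = 0.94 × 1620 = 1523 mg
C₀ = F·Dose / Vd = 1523 / 346 = 4.402 mg/L
k = ln2 / t½ = 0.693147 / 17.1 = 0.04053 h⁻¹
t / t½ = 34.20 / 17.1 = 2 half-lives
C = C₀ × (1/2)^2 = 4.402 × 0.2500 = 1.101 mg/L
Convert: 1.101 mg/L × 1000 = 1101 µg/L

1100 µg/L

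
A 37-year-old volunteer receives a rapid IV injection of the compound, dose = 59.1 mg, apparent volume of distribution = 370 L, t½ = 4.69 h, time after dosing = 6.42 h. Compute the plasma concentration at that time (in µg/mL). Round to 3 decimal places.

C₀ = Dose / Vd = 59.10 / 370 = 0.1597 mg/L
k = ln2 / t½ = 0.693147 / 4.69 = 0.1478 h⁻¹
C = C₀ · e^(−k·t) = 0.1597 × e^(−0.1478 × 6.42)
  = 0.1597 × 0.3872 = 0.06184 mg/L
(0.06184 mg/L = 0.06184 µg/mL)

0.062 µg/mL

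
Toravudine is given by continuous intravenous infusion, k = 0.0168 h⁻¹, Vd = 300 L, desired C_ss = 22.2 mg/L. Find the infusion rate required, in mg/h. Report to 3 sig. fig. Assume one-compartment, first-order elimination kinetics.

CL = k × Vd = 0.01680 × 300 = 5.040 L/h
At steady state, infusion rate R₀ = Css × CL = 22.2 × 5.040 = 111.9 mg/h

112 mg/h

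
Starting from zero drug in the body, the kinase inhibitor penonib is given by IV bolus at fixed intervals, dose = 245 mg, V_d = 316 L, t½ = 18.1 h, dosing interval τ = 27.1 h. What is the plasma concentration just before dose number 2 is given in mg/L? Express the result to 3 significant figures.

0.275 mg/L

C₀ per dose = Dose / Vd = 245 / 316 = 0.7753 mg/L
k = ln2 / t½ = 0.693147 / 18.1 = 0.03830 h⁻¹
Fraction remaining after one interval: r = e^(−kτ) = e^(−0.03830 × 27.1) = 0.3542
Before dose 2, 1 dose has been given (aged 1τ).
C_trough = C₀ × r = 0.7753 × 0.3542 = 0.2746 mg/L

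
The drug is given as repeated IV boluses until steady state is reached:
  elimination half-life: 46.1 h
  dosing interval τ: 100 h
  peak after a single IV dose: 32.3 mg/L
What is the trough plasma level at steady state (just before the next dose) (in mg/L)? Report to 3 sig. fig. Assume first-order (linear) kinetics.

k = ln2 / t½ = 0.693147 / 46.1 = 0.01504 h⁻¹
e^(−kτ) = e^(−0.01504 × 100) = 0.2222
Accumulation ratio R = 1 / (1 − e^(−kτ)) = 1 / (1 − 0.2222) = 1.286
Steady-state trough = C₀ × R × e^(−kτ) = 32.3 × 1.286 × 0.2222 = 9.230 mg/L

9.23 mg/L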